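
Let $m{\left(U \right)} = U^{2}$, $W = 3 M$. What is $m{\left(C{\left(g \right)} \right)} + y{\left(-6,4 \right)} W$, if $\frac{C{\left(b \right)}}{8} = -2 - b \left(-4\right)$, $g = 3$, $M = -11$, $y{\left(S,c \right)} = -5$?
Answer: $6565$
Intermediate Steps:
$W = -33$ ($W = 3 \left(-11\right) = -33$)
$C{\left(b \right)} = -16 + 32 b$ ($C{\left(b \right)} = 8 \left(-2 - b \left(-4\right)\right) = 8 \left(-2 - - 4 b\right) = 8 \left(-2 + 4 b\right) = -16 + 32 b$)
$m{\left(C{\left(g \right)} \right)} + y{\left(-6,4 \right)} W = \left(-16 + 32 \cdot 3\right)^{2} - -165 = \left(-16 + 96\right)^{2} + 165 = 80^{2} + 165 = 6400 + 165 = 6565$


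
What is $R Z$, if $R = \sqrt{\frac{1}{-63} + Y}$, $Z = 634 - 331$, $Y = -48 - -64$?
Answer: $\frac{101 \sqrt{7049}}{7} \approx 1211.4$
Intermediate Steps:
$Y = 16$ ($Y = -48 + 64 = 16$)
$Z = 303$
$R = \frac{\sqrt{7049}}{21}$ ($R = \sqrt{\frac{1}{-63} + 16} = \sqrt{- \frac{1}{63} + 16} = \sqrt{\frac{1007}{63}} = \frac{\sqrt{7049}}{21} \approx 3.998$)
$R Z = \frac{\sqrt{7049}}{21} \cdot 303 = \frac{101 \sqrt{7049}}{7}$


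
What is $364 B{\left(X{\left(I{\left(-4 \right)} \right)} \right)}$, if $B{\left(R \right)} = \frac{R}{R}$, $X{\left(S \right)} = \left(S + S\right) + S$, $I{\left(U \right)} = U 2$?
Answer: $364$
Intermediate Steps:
$I{\left(U \right)} = 2 U$
$X{\left(S \right)} = 3 S$ ($X{\left(S \right)} = 2 S + S = 3 S$)
$B{\left(R \right)} = 1$
$364 B{\left(X{\left(I{\left(-4 \right)} \right)} \right)} = 364 \cdot 1 = 364$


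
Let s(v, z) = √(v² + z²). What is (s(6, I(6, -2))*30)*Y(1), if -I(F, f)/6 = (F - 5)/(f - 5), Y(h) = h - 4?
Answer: -2700*√2/7 ≈ -545.48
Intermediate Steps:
Y(h) = -4 + h
I(F, f) = -6*(-5 + F)/(-5 + f) (I(F, f) = -6*(F - 5)/(f - 5) = -6*(-5 + F)/(-5 + f))
(s(6, I(6, -2))*30)*Y(1) = (√(6² + (6*(5 - 1*6)/(-5 - 2))²)*30)*(-4 + 1) = (√(36 + (6*(5 - 6)/(-7))²)*30)*(-3) = (√(36 + (6*(-⅐)*(-1))²)*30)*(-3) = (√(36 + (6/7)²)*30)*(-3) = (√(36 + 36/49)*30)*(-3) = (√(1800/49)*30)*(-3) = ((30*√2/7)*30)*(-3) = (900*√2/7)*(-3) = -2700*√2/7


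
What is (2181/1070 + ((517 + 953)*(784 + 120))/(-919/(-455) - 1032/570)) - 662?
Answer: 4097020630123/645210 ≈ 6.3499e+6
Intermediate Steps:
(2181/1070 + ((517 + 953)*(784 + 120))/(-919/(-455) - 1032/570)) - 662 = (2181*(1/1070) + (1470*904)/(-919*(-1/455) - 1032*1/570)) - 662 = (2181/1070 + 1328880/(919/455 - 172/95)) - 662 = (2181/1070 + 1328880/(1809/8645)) - 662 = (2181/1070 + 1328880*(8645/1809)) - 662 = (2181/1070 + 3829389200/603) - 662 = 4097447759143/645210 - 662 = 4097020630123/645210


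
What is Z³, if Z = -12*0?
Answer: 0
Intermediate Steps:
Z = 0
Z³ = 0³ = 0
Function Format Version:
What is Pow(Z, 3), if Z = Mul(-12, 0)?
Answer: 0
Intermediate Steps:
Z = 0
Pow(Z, 3) = Pow(0, 3) = 0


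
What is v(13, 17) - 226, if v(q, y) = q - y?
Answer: -230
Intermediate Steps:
v(13, 17) - 226 = (13 - 1*17) - 226 = (13 - 17) - 226 = -4 - 226 = -230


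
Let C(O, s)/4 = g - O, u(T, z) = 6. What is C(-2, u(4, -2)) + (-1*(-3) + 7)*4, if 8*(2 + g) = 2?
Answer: 41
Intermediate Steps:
g = -7/4 (g = -2 + (⅛)*2 = -2 + ¼ = -7/4 ≈ -1.7500)
C(O, s) = -7 - 4*O (C(O, s) = 4*(-7/4 - O) = -7 - 4*O)
C(-2, u(4, -2)) + (-1*(-3) + 7)*4 = (-7 - 4*(-2)) + (-1*(-3) + 7)*4 = (-7 + 8) + (3 + 7)*4 = 1 + 10*4 = 1 + 40 = 41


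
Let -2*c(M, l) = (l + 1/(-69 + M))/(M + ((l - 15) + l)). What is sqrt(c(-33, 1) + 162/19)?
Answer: sqrt(67847288898)/89148 ≈ 2.9218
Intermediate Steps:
c(M, l) = -(l + 1/(-69 + M))/(2*(-15 + M + 2*l)) (c(M, l) = -(l + 1/(-69 + M))/(2*(M + ((l - 15) + l))) = -(l + 1/(-69 + M))/(2*(M + ((-15 + l) + l))) = -(l + 1/(-69 + M))/(2*(M + (-15 + 2*l))) = -(l + 1/(-69 + M))/(2*(-15 + M + 2*l)))
sqrt(c(-33, 1) + 162/19) = sqrt((-1 + 69*1 - 1*(-33)*1)/(2*(1035 + (-33)**2 - 138*1 - 84*(-33) + 2*(-33)*1)) + 162/19) = sqrt((-1 + 69 + 33)/(2*(1035 + 1089 - 138 + 2772 - 66)) + 162*(1/19)) = sqrt((1/2)*101/4692 + 162/19) = sqrt((1/2)*(1/4692)*101 + 162/19) = sqrt(101/9384 + 162/19) = sqrt(1522127/178296) = sqrt(67847288898)/89148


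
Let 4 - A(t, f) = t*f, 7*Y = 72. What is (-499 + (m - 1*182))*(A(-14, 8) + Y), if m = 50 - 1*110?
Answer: -655044/7 ≈ -93578.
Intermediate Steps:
Y = 72/7 (Y = (1/7)*72 = 72/7 ≈ 10.286)
m = -60 (m = 50 - 110 = -60)
A(t, f) = 4 - f*t (A(t, f) = 4 - t*f = 4 - f*t)
(-499 + (m - 1*182))*(A(-14, 8) + Y) = (-499 + (-60 - 1*182))*((4 - 1*8*(-14)) + 72/7) = (-499 + (-60 - 182))*((4 + 112) + 72/7) = (-499 - 242)*(116 + 72/7) = -741*884/7 = -655044/7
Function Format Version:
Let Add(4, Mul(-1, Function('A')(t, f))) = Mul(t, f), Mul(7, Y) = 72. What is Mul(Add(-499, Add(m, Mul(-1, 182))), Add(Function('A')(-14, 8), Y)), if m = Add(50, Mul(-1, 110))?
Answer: Rational(-655044, 7) ≈ -93578.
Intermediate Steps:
Y = Rational(72, 7) (Y = Mul(Rational(1, 7), 72) = Rational(72, 7) ≈ 10.286)
m = -60 (m = Add(50, -110) = -60)
Function('A')(t, f) = Add(4, Mul(-1, f, t)) (Function('A')(t, f) = Add(4, Mul(-1, Mul(t, f))) = Add(4, Mul(-1, Mul(f, t))) = Add(4, Mul(-1, f, t)))
Mul(Add(-499, Add(m, Mul(-1, 182))), Add(Function('A')(-14, 8), Y)) = Mul(Add(-499, Add(-60, Mul(-1, 182))), Add(Add(4, Mul(-1, 8, -14)), Rational(72, 7))) = Mul(Add(-499, Add(-60, -182)), Add(Add(4, 112), Rational(72, 7))) = Mul(Add(-499, -242), Add(116, Rational(72, 7))) = Mul(-741, Rational(884, 7)) = Rational(-655044, 7)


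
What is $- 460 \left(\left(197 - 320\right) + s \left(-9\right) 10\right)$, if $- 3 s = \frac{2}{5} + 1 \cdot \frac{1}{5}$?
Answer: $48300$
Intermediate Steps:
$s = - \frac{1}{5}$ ($s = - \frac{\frac{2}{5} + 1 \cdot \frac{1}{5}}{3} = - \frac{2 \cdot \frac{1}{5} + 1 \cdot \frac{1}{5}}{3} = - \frac{\frac{2}{5} + \frac{1}{5}}{3} = \left(- \frac{1}{3}\right) \frac{3}{5} = - \frac{1}{5} \approx -0.2$)
$- 460 \left(\left(197 - 320\right) + s \left(-9\right) 10\right) = - 460 \left(\left(197 - 320\right) + \left(- \frac{1}{5}\right) \left(-9\right) 10\right) = - 460 \left(\left(197 - 320\right) + \frac{9}{5} \cdot 10\right) = - 460 \left(-123 + 18\right) = \left(-460\right) \left(-105\right) = 48300$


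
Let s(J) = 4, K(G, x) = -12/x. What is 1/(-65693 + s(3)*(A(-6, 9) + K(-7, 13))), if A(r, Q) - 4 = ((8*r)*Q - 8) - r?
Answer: -13/876417 ≈ -1.4833e-5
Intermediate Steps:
A(r, Q) = -4 - r + 8*Q*r (A(r, Q) = 4 + (((8*r)*Q - 8) - r) = 4 + ((8*Q*r - 8) - r) = 4 + ((-8 + 8*Q*r) - r) = 4 + (-8 - r + 8*Q*r) = -4 - r + 8*Q*r)
1/(-65693 + s(3)*(A(-6, 9) + K(-7, 13))) = 1/(-65693 + 4*((-4 - 1*(-6) + 8*9*(-6)) - 12/13)) = 1/(-65693 + 4*((-4 + 6 - 432) - 12*1/13)) = 1/(-65693 + 4*(-430 - 12/13)) = 1/(-65693 + 4*(-5602/13)) = 1/(-65693 - 22408/13) = 1/(-876417/13) = -13/876417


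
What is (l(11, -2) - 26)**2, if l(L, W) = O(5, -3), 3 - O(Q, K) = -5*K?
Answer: 1444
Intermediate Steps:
O(Q, K) = 3 + 5*K (O(Q, K) = 3 - (-5)*K = 3 + 5*K)
l(L, W) = -12 (l(L, W) = 3 + 5*(-3) = 3 - 15 = -12)
(l(11, -2) - 26)**2 = (-12 - 26)**2 = (-38)**2 = 1444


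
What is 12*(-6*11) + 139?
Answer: -653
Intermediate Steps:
12*(-6*11) + 139 = 12*(-66) + 139 = -792 + 139 = -653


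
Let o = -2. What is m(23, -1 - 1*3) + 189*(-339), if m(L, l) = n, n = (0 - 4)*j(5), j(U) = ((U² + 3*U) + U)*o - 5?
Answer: -63691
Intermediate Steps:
j(U) = -5 - 8*U - 2*U² (j(U) = ((U² + 3*U) + U)*(-2) - 5 = (U² + 4*U)*(-2) - 5 = (-8*U - 2*U²) - 5 = -5 - 8*U - 2*U²)
n = 380 (n = (0 - 4)*(-5 - 8*5 - 2*5²) = -4*(-5 - 40 - 2*25) = -4*(-5 - 40 - 50) = -4*(-95) = 380)
m(L, l) = 380
m(23, -1 - 1*3) + 189*(-339) = 380 + 189*(-339) = 380 - 64071 = -63691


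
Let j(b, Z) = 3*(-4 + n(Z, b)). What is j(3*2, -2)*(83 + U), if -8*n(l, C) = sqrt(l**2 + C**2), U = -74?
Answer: -108 - 27*sqrt(10)/4 ≈ -129.35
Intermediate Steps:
n(l, C) = -sqrt(C**2 + l**2)/8 (n(l, C) = -sqrt(l**2 + C**2)/8 = -sqrt(C**2 + l**2)/8)
j(b, Z) = -12 - 3*sqrt(Z**2 + b**2)/8 (j(b, Z) = 3*(-4 - sqrt(b**2 + Z**2)/8) = 3*(-4 - sqrt(Z**2 + b**2)/8) = -12 - 3*sqrt(Z**2 + b**2)/8)
j(3*2, -2)*(83 + U) = (-12 - 3*sqrt((-2)**2 + (3*2)**2)/8)*(83 - 74) = (-12 - 3*sqrt(4 + 6**2)/8)*9 = (-12 - 3*sqrt(4 + 36)/8)*9 = (-12 - 3*sqrt(10)/4)*9 = -108 - 27*sqrt(10)/4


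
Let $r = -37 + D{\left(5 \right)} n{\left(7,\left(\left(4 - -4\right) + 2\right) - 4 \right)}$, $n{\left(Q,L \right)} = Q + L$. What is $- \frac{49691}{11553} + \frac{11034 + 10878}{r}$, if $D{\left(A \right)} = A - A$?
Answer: $- \frac{254987903}{427461} \approx -596.52$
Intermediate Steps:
$n{\left(Q,L \right)} = L + Q$
$D{\left(A \right)} = 0$
$r = -37$ ($r = -37 + 0 \left(\left(\left(\left(4 - -4\right) + 2\right) - 4\right) + 7\right) = -37 + 0 \left(\left(\left(\left(4 + 4\right) + 2\right) - 4\right) + 7\right) = -37 + 0 \left(\left(\left(8 + 2\right) - 4\right) + 7\right) = -37 + 0 \left(\left(10 - 4\right) + 7\right) = -37 + 0 \left(6 + 7\right) = -37 + 0 \cdot 13 = -37 + 0 = -37$)
$- \frac{49691}{11553} + \frac{11034 + 10878}{r} = - \frac{49691}{11553} + \frac{11034 + 10878}{-37} = \left(-49691\right) \frac{1}{11553} + 21912 \left(- \frac{1}{37}\right) = - \frac{49691}{11553} - \frac{21912}{37} = - \frac{254987903}{427461}$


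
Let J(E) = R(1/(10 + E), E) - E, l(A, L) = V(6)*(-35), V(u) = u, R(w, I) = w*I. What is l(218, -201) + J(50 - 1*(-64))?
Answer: -20031/62 ≈ -323.08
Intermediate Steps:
R(w, I) = I*w
l(A, L) = -210 (l(A, L) = 6*(-35) = -210)
J(E) = -E + E/(10 + E) (J(E) = E/(10 + E) - E = -E + E/(10 + E))
l(218, -201) + J(50 - 1*(-64)) = -210 + (50 - 1*(-64))*(-9 - (50 - 1*(-64)))/(10 + (50 - 1*(-64))) = -210 + (50 + 64)*(-9 - (50 + 64))/(10 + (50 + 64)) = -210 + 114*(-9 - 1*114)/(10 + 114) = -210 + 114*(-9 - 114)/124 = -210 + 114*(1/124)*(-123) = -210 - 7011/62 = -20031/62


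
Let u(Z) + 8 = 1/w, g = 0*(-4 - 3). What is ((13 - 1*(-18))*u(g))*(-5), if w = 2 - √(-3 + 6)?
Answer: 930 - 155*√3 ≈ 661.53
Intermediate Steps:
g = 0 (g = 0*(-7) = 0)
w = 2 - √3 ≈ 0.26795
u(Z) = -8 + 1/(2 - √3)
((13 - 1*(-18))*u(g))*(-5) = ((13 - 1*(-18))*(-6 + √3))*(-5) = ((13 + 18)*(-6 + √3))*(-5) = (31*(-6 + √3))*(-5) = (-186 + 31*√3)*(-5) = 930 - 155*√3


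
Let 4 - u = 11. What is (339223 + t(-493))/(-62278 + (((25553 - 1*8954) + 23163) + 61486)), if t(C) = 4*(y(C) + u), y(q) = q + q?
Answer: 335251/38970 ≈ 8.6028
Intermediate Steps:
u = -7 (u = 4 - 1*11 = 4 - 11 = -7)
y(q) = 2*q
t(C) = -28 + 8*C (t(C) = 4*(2*C - 7) = 4*(-7 + 2*C) = -28 + 8*C)
(339223 + t(-493))/(-62278 + (((25553 - 1*8954) + 23163) + 61486)) = (339223 + (-28 + 8*(-493)))/(-62278 + (((25553 - 1*8954) + 23163) + 61486)) = (339223 + (-28 - 3944))/(-62278 + (((25553 - 8954) + 23163) + 61486)) = (339223 - 3972)/(-62278 + ((16599 + 23163) + 61486)) = 335251/(-62278 + (39762 + 61486)) = 335251/(-62278 + 101248) = 335251/38970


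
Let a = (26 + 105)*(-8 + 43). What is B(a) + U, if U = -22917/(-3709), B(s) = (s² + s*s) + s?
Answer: 155959893732/3709 ≈ 4.2049e+7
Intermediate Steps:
a = 4585 (a = 131*35 = 4585)
B(s) = s + 2*s² (B(s) = (s² + s²) + s = 2*s² + s = s + 2*s²)
U = 22917/3709 (U = -22917*(-1/3709) = 22917/3709 ≈ 6.1788)
B(a) + U = 4585*(1 + 2*4585) + 22917/3709 = 4585*(1 + 9170) + 22917/3709 = 4585*9171 + 22917/3709 = 42049035 + 22917/3709 = 155959893732/3709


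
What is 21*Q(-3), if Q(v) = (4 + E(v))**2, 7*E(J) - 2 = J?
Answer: 2187/7 ≈ 312.43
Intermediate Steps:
E(J) = 2/7 + J/7
Q(v) = (30/7 + v/7)**2 (Q(v) = (4 + (2/7 + v/7))**2 = (30/7 + v/7)**2)
21*Q(-3) = 21*((30 - 3)**2/49) = 21*((1/49)*27**2) = 21*((1/49)*729) = 21*(729/49) = 2187/7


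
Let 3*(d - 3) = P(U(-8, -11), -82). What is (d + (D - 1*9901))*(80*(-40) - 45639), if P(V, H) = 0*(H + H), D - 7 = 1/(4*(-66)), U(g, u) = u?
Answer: 127529617775/264 ≈ 4.8307e+8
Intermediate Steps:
D = 1847/264 (D = 7 + 1/(4*(-66)) = 7 + 1/(-264) = 7 - 1/264 = 1847/264 ≈ 6.9962)
P(V, H) = 0 (P(V, H) = 0*(2*H) = 0)
d = 3 (d = 3 + (1/3)*0 = 3 + 0 = 3)
(d + (D - 1*9901))*(80*(-40) - 45639) = (3 + (1847/264 - 1*9901))*(80*(-40) - 45639) = (3 + (1847/264 - 9901))*(-3200 - 45639) = (3 - 2612017/264)*(-48839) = -2611225/264*(-48839) = 127529617775/264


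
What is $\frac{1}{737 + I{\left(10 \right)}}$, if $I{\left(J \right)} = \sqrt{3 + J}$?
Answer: $\frac{737}{543156} - \frac{\sqrt{13}}{543156} \approx 0.0013502$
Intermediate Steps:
$\frac{1}{737 + I{\left(10 \right)}} = \frac{1}{737 + \sqrt{3 + 10}} = \frac{1}{737 + \sqrt{13}}$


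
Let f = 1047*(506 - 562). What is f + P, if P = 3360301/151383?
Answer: -8872527755/151383 ≈ -58610.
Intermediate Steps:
f = -58632 (f = 1047*(-56) = -58632)
P = 3360301/151383 (P = 3360301*(1/151383) = 3360301/151383 ≈ 22.197)
f + P = -58632 + 3360301/151383 = -8872527755/151383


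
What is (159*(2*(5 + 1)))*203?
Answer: 387324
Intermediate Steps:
(159*(2*(5 + 1)))*203 = (159*(2*6))*203 = (159*12)*203 = 1908*203 = 387324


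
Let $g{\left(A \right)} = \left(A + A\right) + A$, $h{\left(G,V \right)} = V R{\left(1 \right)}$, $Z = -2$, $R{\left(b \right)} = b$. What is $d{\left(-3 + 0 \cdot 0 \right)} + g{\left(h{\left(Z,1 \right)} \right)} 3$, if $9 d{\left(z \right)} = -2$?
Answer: $\frac{79}{9} \approx 8.7778$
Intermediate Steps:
$d{\left(z \right)} = - \frac{2}{9}$ ($d{\left(z \right)} = \frac{1}{9} \left(-2\right) = - \frac{2}{9}$)
$h{\left(G,V \right)} = V$ ($h{\left(G,V \right)} = V 1 = V$)
$g{\left(A \right)} = 3 A$ ($g{\left(A \right)} = 2 A + A = 3 A$)
$d{\left(-3 + 0 \cdot 0 \right)} + g{\left(h{\left(Z,1 \right)} \right)} 3 = - \frac{2}{9} + 3 \cdot 1 \cdot 3 = - \frac{2}{9} + 3 \cdot 3 = - \frac{2}{9} + 9 = \frac{79}{9}$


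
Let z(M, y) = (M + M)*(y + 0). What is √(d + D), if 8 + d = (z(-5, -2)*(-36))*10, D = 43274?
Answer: √36066 ≈ 189.91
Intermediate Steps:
z(M, y) = 2*M*y (z(M, y) = (2*M)*y = 2*M*y)
d = -7208 (d = -8 + ((2*(-5)*(-2))*(-36))*10 = -8 + (20*(-36))*10 = -8 - 720*10 = -8 - 7200 = -7208)
√(d + D) = √(-7208 + 43274) = √36066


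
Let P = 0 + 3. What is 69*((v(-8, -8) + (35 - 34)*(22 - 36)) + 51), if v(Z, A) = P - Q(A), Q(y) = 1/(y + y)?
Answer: 44229/16 ≈ 2764.3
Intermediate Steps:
Q(y) = 1/(2*y)
P = 3
v(Z, A) = 3 - 1/(2*A)
69*((v(-8, -8) + (35 - 34)*(22 - 36)) + 51) = 69*(((3 - ½/(-8)) + (35 - 34)*(22 - 36)) + 51) = 69*(((3 - ½*(-⅛)) + 1*(-14)) + 51) = 69*(((3 + 1/16) - 14) + 51) = 69*((49/16 - 14) + 51) = 69*(-175/16 + 51) = 69*(641/16) = 44229/16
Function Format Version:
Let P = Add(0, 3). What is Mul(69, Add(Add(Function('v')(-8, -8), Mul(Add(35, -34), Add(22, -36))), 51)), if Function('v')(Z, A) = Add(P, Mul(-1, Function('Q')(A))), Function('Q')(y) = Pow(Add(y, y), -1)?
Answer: Rational(44229, 16) ≈ 2764.3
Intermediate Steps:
Function('Q')(y) = Mul(Rational(1, 2), Pow(y, -1)) (Function('Q')(y) = Pow(Mul(2, y), -1) = Mul(Rational(1, 2), Pow(y, -1)))
P = 3
Function('v')(Z, A) = Add(3, Mul(Rational(-1, 2), Pow(A, -1))) (Function('v')(Z, A) = Add(3, Mul(-1, Mul(Rational(1, 2), Pow(A, -1)))) = Add(3, Mul(Rational(-1, 2), Pow(A, -1))))
Mul(69, Add(Add(Function('v')(-8, -8), Mul(Add(35, -34), Add(22, -36))), 51)) = Mul(69, Add(Add(Add(3, Mul(Rational(-1, 2), Pow(-8, -1))), Mul(Add(35, -34), Add(22, -36))), 51)) = Mul(69, Add(Add(Add(3, Mul(Rational(-1, 2), Rational(-1, 8))), Mul(1, -14)), 51)) = Mul(69, Add(Add(Add(3, Rational(1, 16)), -14), 51)) = Mul(69, Add(Add(Rational(49, 16), -14), 51)) = Mul(69, Add(Rational(-175, 16), 51)) = Mul(69, Rational(641, 16)) = Rational(44229, 16)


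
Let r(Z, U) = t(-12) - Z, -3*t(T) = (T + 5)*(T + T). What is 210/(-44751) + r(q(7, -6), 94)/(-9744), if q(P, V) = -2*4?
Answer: 101/432593 ≈ 0.00023348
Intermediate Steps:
t(T) = -2*T*(5 + T)/3 (t(T) = -(T + 5)*(T + T)/3 = -(5 + T)*2*T/3 = -2*T*(5 + T)/3)
q(P, V) = -8
r(Z, U) = -56 - Z (r(Z, U) = -⅔*(-12)*(5 - 12) - Z = -⅔*(-12)*(-7) - Z = -56 - Z)
210/(-44751) + r(q(7, -6), 94)/(-9744) = 210/(-44751) + (-56 - 1*(-8))/(-9744) = 210*(-1/44751) + (-56 + 8)*(-1/9744) = -10/2131 - 48*(-1/9744) = -10/2131 + 1/203 = 101/432593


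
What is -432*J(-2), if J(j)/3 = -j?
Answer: -2592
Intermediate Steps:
J(j) = -3*j (J(j) = 3*(-j) = -3*j)
-432*J(-2) = -(-1296)*(-2) = -432*6 = -2592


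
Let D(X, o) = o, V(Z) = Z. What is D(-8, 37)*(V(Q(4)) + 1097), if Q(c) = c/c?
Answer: 40626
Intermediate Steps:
Q(c) = 1
D(-8, 37)*(V(Q(4)) + 1097) = 37*(1 + 1097) = 37*1098 = 40626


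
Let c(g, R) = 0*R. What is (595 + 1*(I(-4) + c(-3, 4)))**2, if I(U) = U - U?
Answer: 354025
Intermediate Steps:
c(g, R) = 0
I(U) = 0
(595 + 1*(I(-4) + c(-3, 4)))**2 = (595 + 1*(0 + 0))**2 = (595 + 1*0)**2 = (595 + 0)**2 = 595**2 = 354025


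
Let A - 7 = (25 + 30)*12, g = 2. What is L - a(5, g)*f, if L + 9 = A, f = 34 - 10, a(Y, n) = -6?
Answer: 802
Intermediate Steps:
A = 667 (A = 7 + (25 + 30)*12 = 7 + 55*12 = 7 + 660 = 667)
f = 24
L = 658 (L = -9 + 667 = 658)
L - a(5, g)*f = 658 - (-6)*24 = 658 - 1*(-144) = 658 + 144 = 802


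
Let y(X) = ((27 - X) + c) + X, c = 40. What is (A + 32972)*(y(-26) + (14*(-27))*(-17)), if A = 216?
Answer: 215489684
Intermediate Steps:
y(X) = 67 (y(X) = ((27 - X) + 40) + X = (67 - X) + X = 67)
(A + 32972)*(y(-26) + (14*(-27))*(-17)) = (216 + 32972)*(67 + (14*(-27))*(-17)) = 33188*(67 - 378*(-17)) = 33188*(67 + 6426) = 33188*6493 = 215489684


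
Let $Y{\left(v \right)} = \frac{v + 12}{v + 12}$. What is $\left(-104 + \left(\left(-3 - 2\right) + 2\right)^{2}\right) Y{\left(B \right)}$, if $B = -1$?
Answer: $-95$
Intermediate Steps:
$Y{\left(v \right)} = 1$ ($Y{\left(v \right)} = \frac{12 + v}{12 + v} = 1$)
$\left(-104 + \left(\left(-3 - 2\right) + 2\right)^{2}\right) Y{\left(B \right)} = \left(-104 + \left(\left(-3 - 2\right) + 2\right)^{2}\right) 1 = \left(-104 + \left(-5 + 2\right)^{2}\right) 1 = \left(-104 + \left(-3\right)^{2}\right) 1 = \left(-104 + 9\right) 1 = \left(-95\right) 1 = -95$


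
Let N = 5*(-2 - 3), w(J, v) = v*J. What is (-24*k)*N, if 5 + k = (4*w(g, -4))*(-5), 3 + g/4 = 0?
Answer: -579000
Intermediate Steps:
g = -12 (g = -12 + 4*0 = -12 + 0 = -12)
w(J, v) = J*v
k = -965 (k = -5 + (4*(-12*(-4)))*(-5) = -5 + (4*48)*(-5) = -5 + 192*(-5) = -5 - 960 = -965)
N = -25 (N = 5*(-5) = -25)
(-24*k)*N = -24*(-965)*(-25) = 23160*(-25) = -579000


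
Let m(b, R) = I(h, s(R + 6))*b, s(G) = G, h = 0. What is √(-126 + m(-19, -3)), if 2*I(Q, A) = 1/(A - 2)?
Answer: I*√542/2 ≈ 11.64*I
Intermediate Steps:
I(Q, A) = 1/(2*(-2 + A)) (I(Q, A) = 1/(2*(A - 2)) = 1/(2*(-2 + A)))
m(b, R) = b/(2*(4 + R)) (m(b, R) = (1/(2*(-2 + (R + 6))))*b = (1/(2*(-2 + (6 + R))))*b = (1/(2*(4 + R)))*b = b/(2*(4 + R)))
√(-126 + m(-19, -3)) = √(-126 + (½)*(-19)/(4 - 3)) = √(-126 + (½)*(-19)/1) = √(-126 + (½)*(-19)*1) = √(-126 - 19/2) = √(-271/2) = I*√542/2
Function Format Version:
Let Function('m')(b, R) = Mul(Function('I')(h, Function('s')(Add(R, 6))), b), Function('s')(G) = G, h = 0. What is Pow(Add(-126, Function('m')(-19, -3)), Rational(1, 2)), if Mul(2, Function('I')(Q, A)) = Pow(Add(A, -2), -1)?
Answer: Mul(Rational(1, 2), I, Pow(542, Rational(1, 2))) ≈ Mul(11.640, I)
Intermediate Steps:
Function('I')(Q, A) = Mul(Rational(1, 2), Pow(Add(-2, A), -1)) (Function('I')(Q, A) = Mul(Rational(1, 2), Pow(Add(A, -2), -1)) = Mul(Rational(1, 2), Pow(Add(-2, A), -1)))
Function('m')(b, R) = Mul(Rational(1, 2), b, Pow(Add(4, R), -1)) (Function('m')(b, R) = Mul(Mul(Rational(1, 2), Pow(Add(-2, Add(R, 6)), -1)), b) = Mul(Mul(Rational(1, 2), Pow(Add(-2, Add(6, R)), -1)), b) = Mul(Mul(Rational(1, 2), Pow(Add(4, R), -1)), b) = Mul(Rational(1, 2), b, Pow(Add(4, R), -1)))
Pow(Add(-126, Function('m')(-19, -3)), Rational(1, 2)) = Pow(Add(-126, Mul(Rational(1, 2), -19, Pow(Add(4, -3), -1))), Rational(1, 2)) = Pow(Add(-126, Mul(Rational(1, 2), -19, Pow(1, -1))), Rational(1, 2)) = Pow(Add(-126, Mul(Rational(1, 2), -19, 1)), Rational(1, 2)) = Pow(Add(-126, Rational(-19, 2)), Rational(1, 2)) = Pow(Rational(-271, 2), Rational(1, 2)) = Mul(Rational(1, 2), I, Pow(542, Rational(1, 2)))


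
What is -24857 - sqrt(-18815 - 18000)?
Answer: -24857 - I*sqrt(36815) ≈ -24857.0 - 191.87*I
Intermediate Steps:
-24857 - sqrt(-18815 - 18000) = -24857 - sqrt(-36815) = -24857 - I*sqrt(36815)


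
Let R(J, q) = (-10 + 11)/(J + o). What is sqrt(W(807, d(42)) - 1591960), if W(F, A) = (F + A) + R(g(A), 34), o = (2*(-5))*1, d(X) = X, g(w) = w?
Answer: I*sqrt(101831102)/8 ≈ 1261.4*I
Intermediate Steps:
o = -10 (o = -10*1 = -10)
R(J, q) = 1/(-10 + J) (R(J, q) = (-10 + 11)/(J - 10) = 1/(-10 + J))
W(F, A) = A + F + 1/(-10 + A) (W(F, A) = (F + A) + 1/(-10 + A) = (A + F) + 1/(-10 + A) = A + F + 1/(-10 + A))
sqrt(W(807, d(42)) - 1591960) = sqrt((1 + (-10 + 42)*(42 + 807))/(-10 + 42) - 1591960) = sqrt((1 + 32*849)/32 - 1591960) = sqrt((1 + 27168)/32 - 1591960) = sqrt((1/32)*27169 - 1591960) = sqrt(27169/32 - 1591960) = sqrt(-50915551/32) = I*sqrt(101831102)/8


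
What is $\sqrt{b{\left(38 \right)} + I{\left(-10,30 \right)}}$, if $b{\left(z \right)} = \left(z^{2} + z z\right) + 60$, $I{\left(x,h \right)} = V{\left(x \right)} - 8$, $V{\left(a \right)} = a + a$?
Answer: $2 \sqrt{730} \approx 54.037$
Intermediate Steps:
$V{\left(a \right)} = 2 a$
$I{\left(x,h \right)} = -8 + 2 x$ ($I{\left(x,h \right)} = 2 x - 8 = -8 + 2 x$)
$b{\left(z \right)} = 60 + 2 z^{2}$ ($b{\left(z \right)} = \left(z^{2} + z^{2}\right) + 60 = 2 z^{2} + 60 = 60 + 2 z^{2}$)
$\sqrt{b{\left(38 \right)} + I{\left(-10,30 \right)}} = \sqrt{\left(60 + 2 \cdot 38^{2}\right) + \left(-8 + 2 \left(-10\right)\right)} = \sqrt{\left(60 + 2 \cdot 1444\right) - 28} = \sqrt{\left(60 + 2888\right) - 28} = \sqrt{2948 - 28} = \sqrt{2920} = 2 \sqrt{730}$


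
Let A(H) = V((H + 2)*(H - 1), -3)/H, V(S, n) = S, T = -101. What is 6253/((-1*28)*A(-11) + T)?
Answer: 68783/1913 ≈ 35.956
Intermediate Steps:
A(H) = (-1 + H)*(2 + H)/H (A(H) = ((H + 2)*(H - 1))/H = ((2 + H)*(-1 + H))/H = ((-1 + H)*(2 + H))/H = (-1 + H)*(2 + H)/H)
6253/((-1*28)*A(-11) + T) = 6253/((-1*28)*(1 - 11 - 2/(-11)) - 101) = 6253/(-28*(1 - 11 - 2*(-1/11)) - 101) = 6253/(-28*(1 - 11 + 2/11) - 101) = 6253/(-28*(-108/11) - 101) = 6253/(3024/11 - 101) = 6253/(1913/11) = 6253*(11/1913) = 68783/1913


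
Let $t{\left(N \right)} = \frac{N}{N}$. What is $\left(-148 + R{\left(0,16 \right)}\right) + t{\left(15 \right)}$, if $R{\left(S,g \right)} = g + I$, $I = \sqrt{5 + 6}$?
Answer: $-131 + \sqrt{11} \approx -127.68$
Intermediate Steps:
$I = \sqrt{11} \approx 3.3166$
$R{\left(S,g \right)} = g + \sqrt{11}$
$t{\left(N \right)} = 1$
$\left(-148 + R{\left(0,16 \right)}\right) + t{\left(15 \right)} = \left(-148 + \left(16 + \sqrt{11}\right)\right) + 1 = \left(-132 + \sqrt{11}\right) + 1 = -131 + \sqrt{11}$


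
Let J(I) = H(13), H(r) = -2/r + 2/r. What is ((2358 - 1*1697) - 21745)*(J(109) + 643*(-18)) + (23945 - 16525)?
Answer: 244033636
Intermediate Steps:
H(r) = 0
J(I) = 0
((2358 - 1*1697) - 21745)*(J(109) + 643*(-18)) + (23945 - 16525) = ((2358 - 1*1697) - 21745)*(0 + 643*(-18)) + (23945 - 16525) = ((2358 - 1697) - 21745)*(0 - 11574) + 7420 = (661 - 21745)*(-11574) + 7420 = -21084*(-11574) + 7420 = 244026216 + 7420 = 244033636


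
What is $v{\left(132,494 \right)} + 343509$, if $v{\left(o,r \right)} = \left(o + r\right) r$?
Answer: $652753$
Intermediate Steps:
$v{\left(o,r \right)} = r \left(o + r\right)$
$v{\left(132,494 \right)} + 343509 = 494 \left(132 + 494\right) + 343509 = 494 \cdot 626 + 343509 = 309244 + 343509 = 652753$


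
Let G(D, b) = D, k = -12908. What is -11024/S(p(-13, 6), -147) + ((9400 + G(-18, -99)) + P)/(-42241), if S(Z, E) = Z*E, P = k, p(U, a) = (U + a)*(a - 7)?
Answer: 469293038/43465989 ≈ 10.797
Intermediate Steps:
p(U, a) = (-7 + a)*(U + a) (p(U, a) = (U + a)*(-7 + a) = (-7 + a)*(U + a))
P = -12908
S(Z, E) = E*Z
-11024/S(p(-13, 6), -147) + ((9400 + G(-18, -99)) + P)/(-42241) = -11024*(-1/(147*(6² - 7*(-13) - 7*6 - 13*6))) + ((9400 - 18) - 12908)/(-42241) = -11024*(-1/(147*(36 + 91 - 42 - 78))) + (9382 - 12908)*(-1/42241) = -11024/((-147*7)) - 3526*(-1/42241) = -11024/(-1029) + 3526/42241 = -11024*(-1/1029) + 3526/42241 = 11024/1029 + 3526/42241 = 469293038/43465989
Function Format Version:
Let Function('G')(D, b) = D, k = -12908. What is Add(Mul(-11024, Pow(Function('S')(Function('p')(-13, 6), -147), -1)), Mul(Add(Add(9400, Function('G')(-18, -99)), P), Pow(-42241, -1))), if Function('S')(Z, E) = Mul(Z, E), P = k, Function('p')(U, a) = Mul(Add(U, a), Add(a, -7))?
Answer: Rational(469293038, 43465989) ≈ 10.797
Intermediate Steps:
Function('p')(U, a) = Mul(Add(-7, a), Add(U, a)) (Function('p')(U, a) = Mul(Add(U, a), Add(-7, a)) = Mul(Add(-7, a), Add(U, a)))
P = -12908
Function('S')(Z, E) = Mul(E, Z)
Add(Mul(-11024, Pow(Function('S')(Function('p')(-13, 6), -147), -1)), Mul(Add(Add(9400, Function('G')(-18, -99)), P), Pow(-42241, -1))) = Add(Mul(-11024, Pow(Mul(-147, Add(Pow(6, 2), Mul(-7, -13), Mul(-7, 6), Mul(-13, 6))), -1)), Mul(Add(Add(9400, -18), -12908), Pow(-42241, -1))) = Add(Mul(-11024, Pow(Mul(-147, Add(36, 91, -42, -78)), -1)), Mul(Add(9382, -12908), Rational(-1, 42241))) = Add(Mul(-11024, Pow(Mul(-147, 7), -1)), Mul(-3526, Rational(-1, 42241))) = Add(Mul(-11024, Pow(-1029, -1)), Rational(3526, 42241)) = Add(Mul(-11024, Rational(-1, 1029)), Rational(3526, 42241)) = Add(Rational(11024, 1029), Rational(3526, 42241)) = Rational(469293038, 43465989)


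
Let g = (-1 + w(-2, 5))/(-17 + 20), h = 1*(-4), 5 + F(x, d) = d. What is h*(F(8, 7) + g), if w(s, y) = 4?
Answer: -12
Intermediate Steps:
F(x, d) = -5 + d
h = -4
g = 1 (g = (-1 + 4)/(-17 + 20) = 3/3 = 3*(1/3) = 1)
h*(F(8, 7) + g) = -4*((-5 + 7) + 1) = -4*(2 + 1) = -4*3 = -12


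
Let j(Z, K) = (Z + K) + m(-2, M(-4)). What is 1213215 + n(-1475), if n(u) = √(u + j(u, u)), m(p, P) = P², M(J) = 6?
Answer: 1213215 + I*√4389 ≈ 1.2132e+6 + 66.25*I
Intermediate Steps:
j(Z, K) = 36 + K + Z (j(Z, K) = (Z + K) + 6² = (K + Z) + 36 = 36 + K + Z)
n(u) = √(36 + 3*u) (n(u) = √(u + (36 + u + u)) = √(u + (36 + 2*u)) = √(36 + 3*u))
1213215 + n(-1475) = 1213215 + √(36 + 3*(-1475)) = 1213215 + √(36 - 4425) = 1213215 + √(-4389) = 1213215 + I*√4389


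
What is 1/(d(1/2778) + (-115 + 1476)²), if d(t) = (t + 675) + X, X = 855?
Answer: 2778/5149998079 ≈ 5.3942e-7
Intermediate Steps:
d(t) = 1530 + t (d(t) = (t + 675) + 855 = (675 + t) + 855 = 1530 + t)
1/(d(1/2778) + (-115 + 1476)²) = 1/((1530 + 1/2778) + (-115 + 1476)²) = 1/((1530 + 1/2778) + 1361²) = 1/(4250341/2778 + 1852321) = 1/(5149998079/2778) = 2778/5149998079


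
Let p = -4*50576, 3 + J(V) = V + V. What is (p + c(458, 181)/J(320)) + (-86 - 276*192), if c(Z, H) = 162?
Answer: -162678172/637 ≈ -2.5538e+5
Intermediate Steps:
J(V) = -3 + 2*V (J(V) = -3 + (V + V) = -3 + 2*V)
p = -202304
(p + c(458, 181)/J(320)) + (-86 - 276*192) = (-202304 + 162/(-3 + 2*320)) + (-86 - 276*192) = (-202304 + 162/(-3 + 640)) + (-86 - 52992) = (-202304 + 162/637) - 53078 = -128867486/637 - 53078 = -162678172/637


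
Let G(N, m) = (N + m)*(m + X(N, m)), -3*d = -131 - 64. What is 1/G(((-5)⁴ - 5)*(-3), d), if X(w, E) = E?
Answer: -1/233350 ≈ -4.2854e-6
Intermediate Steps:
d = 65 (d = -(-131 - 64)/3 = -⅓*(-195) = 65)
G(N, m) = 2*m*(N + m) (G(N, m) = (N + m)*(m + m) = (N + m)*(2*m) = 2*m*(N + m))
1/G(((-5)⁴ - 5)*(-3), d) = 1/(2*65*(((-5)⁴ - 5)*(-3) + 65)) = 1/(2*65*((625 - 5)*(-3) + 65)) = 1/(2*65*(620*(-3) + 65)) = 1/(2*65*(-1860 + 65)) = 1/(2*65*(-1795)) = 1/(-233350) = -1/233350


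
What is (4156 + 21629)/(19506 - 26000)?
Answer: -135/34 ≈ -3.9706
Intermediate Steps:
(4156 + 21629)/(19506 - 26000) = 25785/(-6494) = 25785*(-1/6494) = -135/34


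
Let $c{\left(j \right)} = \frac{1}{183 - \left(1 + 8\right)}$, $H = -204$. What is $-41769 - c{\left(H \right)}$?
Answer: $- \frac{7267807}{174} \approx -41769.0$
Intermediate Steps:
$c{\left(j \right)} = \frac{1}{174}$ ($c{\left(j \right)} = \frac{1}{183 - 9} = \frac{1}{174}$)
$-41769 - c{\left(H \right)} = -41769 - \frac{1}{174} = - \frac{7267807}{174}$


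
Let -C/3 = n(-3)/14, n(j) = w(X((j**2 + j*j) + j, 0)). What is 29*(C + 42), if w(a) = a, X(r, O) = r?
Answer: 15747/14 ≈ 1124.8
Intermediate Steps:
n(j) = j + 2*j**2 (n(j) = (j**2 + j*j) + j = (j**2 + j**2) + j = 2*j**2 + j = j + 2*j**2)
C = -45/14 (C = -3*(-3*(1 + 2*(-3)))/14 = -3*(-3*(1 - 6))/14 = -3*(-3*(-5))/14 = -45/14 ≈ -3.2143)
29*(C + 42) = 29*(-45/14 + 42) = 29*(543/14) = 15747/14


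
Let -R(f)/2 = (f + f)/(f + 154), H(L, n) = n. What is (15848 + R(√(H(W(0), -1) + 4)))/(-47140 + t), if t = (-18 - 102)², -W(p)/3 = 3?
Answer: -93950909/194090905 + 154*√3/194090905 ≈ -0.48406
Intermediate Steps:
W(p) = -9 (W(p) = -3*3 = -9)
R(f) = -4*f/(154 + f) (R(f) = -2*(f + f)/(f + 154) = -2*2*f/(154 + f) = -4*f/(154 + f))
t = 14400 (t = (-120)² = 14400)
(15848 + R(√(H(W(0), -1) + 4)))/(-47140 + t) = (15848 - 4*√(-1 + 4)/(154 + √(-1 + 4)))/(-47140 + 14400) = (15848 - 4*√3/(154 + √3))/(-32740) = (15848 - 4*√3/(154 + √3))*(-1/32740) = -3962/8185 + √3/(8185*(154 + √3))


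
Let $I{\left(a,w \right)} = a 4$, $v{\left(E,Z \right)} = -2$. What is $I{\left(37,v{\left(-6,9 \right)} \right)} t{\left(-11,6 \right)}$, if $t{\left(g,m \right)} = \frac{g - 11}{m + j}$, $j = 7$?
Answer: $- \frac{3256}{13} \approx -250.46$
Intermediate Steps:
$I{\left(a,w \right)} = 4 a$
$t{\left(g,m \right)} = \frac{-11 + g}{7 + m}$ ($t{\left(g,m \right)} = \frac{g - 11}{m + 7} = \frac{-11 + g}{7 + m}$)
$I{\left(37,v{\left(-6,9 \right)} \right)} t{\left(-11,6 \right)} = 4 \cdot 37 \frac{-11 - 11}{7 + 6} = 148 \cdot \frac{1}{13} \left(-22\right) = 148 \left(- \frac{22}{13}\right) = - \frac{3256}{13}$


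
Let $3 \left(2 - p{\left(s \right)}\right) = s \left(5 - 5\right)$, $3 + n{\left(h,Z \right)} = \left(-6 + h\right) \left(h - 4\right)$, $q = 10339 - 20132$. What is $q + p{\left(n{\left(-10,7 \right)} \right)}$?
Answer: $-9791$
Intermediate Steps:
$q = -9793$
$n{\left(h,Z \right)} = -3 + \left(-6 + h\right) \left(-4 + h\right)$ ($n{\left(h,Z \right)} = -3 + \left(-6 + h\right) \left(h - 4\right) = -3 + \left(-6 + h\right) \left(-4 + h\right)$)
$p{\left(s \right)} = 2$ ($p{\left(s \right)} = 2 - \frac{s \left(5 - 5\right)}{3} = 2 - \frac{s 0}{3} = 2 - 0 = 2 + 0 = 2$)
$q + p{\left(n{\left(-10,7 \right)} \right)} = -9793 + 2 = -9791$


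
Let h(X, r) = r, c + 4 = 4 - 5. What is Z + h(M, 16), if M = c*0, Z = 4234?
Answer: 4250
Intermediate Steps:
c = -5 (c = -4 + (4 - 5) = -4 - 1 = -5)
M = 0 (M = -5*0 = 0)
Z + h(M, 16) = 4234 + 16 = 4250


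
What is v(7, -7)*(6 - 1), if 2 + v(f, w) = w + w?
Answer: -80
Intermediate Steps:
v(f, w) = -2 + 2*w (v(f, w) = -2 + (w + w) = -2 + 2*w)
v(7, -7)*(6 - 1) = (-2 + 2*(-7))*(6 - 1) = (-2 - 14)*5 = -16*5 = -80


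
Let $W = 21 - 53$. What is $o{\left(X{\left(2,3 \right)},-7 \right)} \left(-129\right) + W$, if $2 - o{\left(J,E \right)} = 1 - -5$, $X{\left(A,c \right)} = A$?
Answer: $484$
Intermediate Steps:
$o{\left(J,E \right)} = -4$ ($o{\left(J,E \right)} = 2 - \left(1 - -5\right) = 2 - \left(1 + 5\right) = 2 - 6 = -4$)
$W = -32$
$o{\left(X{\left(2,3 \right)},-7 \right)} \left(-129\right) + W = \left(-4\right) \left(-129\right) - 32 = 516 - 32 = 484$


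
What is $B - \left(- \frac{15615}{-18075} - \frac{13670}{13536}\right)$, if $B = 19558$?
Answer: $\frac{159505286207}{8155440} \approx 19558.0$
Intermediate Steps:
$B - \left(- \frac{15615}{-18075} - \frac{13670}{13536}\right) = 19558 - \left(- \frac{15615}{-18075} - \frac{13670}{13536}\right) = 19558 - \left(\left(-15615\right) \left(- \frac{1}{18075}\right) - \frac{6835}{6768}\right) = 19558 - \left(\frac{1041}{1205} - \frac{6835}{6768}\right) = 19558 - - \frac{1190687}{8155440} = 19558 + \frac{1190687}{8155440} = \frac{159505286207}{8155440}$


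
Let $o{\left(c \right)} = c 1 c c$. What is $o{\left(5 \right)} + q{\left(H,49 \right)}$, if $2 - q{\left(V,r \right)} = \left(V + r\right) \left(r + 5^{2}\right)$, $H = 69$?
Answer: $-8605$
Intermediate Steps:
$o{\left(c \right)} = c^{3}$ ($o{\left(c \right)} = c c c = c^{2} c = c^{3}$)
$q{\left(V,r \right)} = 2 - \left(25 + r\right) \left(V + r\right)$ ($q{\left(V,r \right)} = 2 - \left(V + r\right) \left(r + 5^{2}\right) = 2 - \left(V + r\right) \left(r + 25\right) = 2 - \left(V + r\right) \left(25 + r\right) = 2 - \left(25 + r\right) \left(V + r\right)$)
$o{\left(5 \right)} + q{\left(H,49 \right)} = 5^{3} - \left(5349 + 3381\right) = 125 - 8730 = -8605$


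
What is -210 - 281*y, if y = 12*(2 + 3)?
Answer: -17070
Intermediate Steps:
y = 60 (y = 12*5 = 60)
-210 - 281*y = -210 - 281*60 = -210 - 16860 = -17070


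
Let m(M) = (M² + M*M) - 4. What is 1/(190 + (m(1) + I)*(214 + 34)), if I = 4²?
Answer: 1/3662 ≈ 0.00027307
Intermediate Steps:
m(M) = -4 + 2*M² (m(M) = (M² + M²) - 4 = 2*M² - 4 = -4 + 2*M²)
I = 16
1/(190 + (m(1) + I)*(214 + 34)) = 1/(190 + ((-4 + 2*1²) + 16)*(214 + 34)) = 1/(190 + ((-4 + 2*1) + 16)*248) = 1/(190 + ((-4 + 2) + 16)*248) = 1/(190 + (-2 + 16)*248) = 1/(190 + 14*248) = 1/(190 + 3472) = 1/3662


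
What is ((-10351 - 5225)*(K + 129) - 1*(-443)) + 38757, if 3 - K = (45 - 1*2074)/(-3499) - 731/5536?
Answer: -4866481669331/2421308 ≈ -2.0099e+6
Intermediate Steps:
K = 49436617/19370464 (K = 3 - ((45 - 1*2074)/(-3499) - 731/5536) = 3 - ((45 - 2074)*(-1/3499) - 731*1/5536) = 3 - (-2029*(-1/3499) - 731/5536) = 3 - (2029/3499 - 731/5536) = 3 - 1*8674775/19370464 = 3 - 8674775/19370464 = 49436617/19370464 ≈ 2.5522)
((-10351 - 5225)*(K + 129) - 1*(-443)) + 38757 = ((-10351 - 5225)*(49436617/19370464 + 129) - 1*(-443)) + 38757 = (-15576*2548226473/19370464 + 443) + 38757 = (-4961396942931/2421308 + 443) + 38757 = -4960324303487/2421308 + 38757 = -4866481669331/2421308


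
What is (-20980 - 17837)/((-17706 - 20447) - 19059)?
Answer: 38817/57212 ≈ 0.67848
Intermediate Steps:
(-20980 - 17837)/((-17706 - 20447) - 19059) = -38817/(-38153 - 19059) = -38817/(-57212) = -38817*(-1/57212) = 38817/57212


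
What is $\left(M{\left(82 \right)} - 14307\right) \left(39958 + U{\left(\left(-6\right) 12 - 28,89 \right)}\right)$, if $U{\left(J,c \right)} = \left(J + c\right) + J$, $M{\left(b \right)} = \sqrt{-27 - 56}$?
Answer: $-570091029 + 39847 i \sqrt{83} \approx -5.7009 \cdot 10^{8} + 3.6302 \cdot 10^{5} i$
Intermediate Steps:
$M{\left(b \right)} = i \sqrt{83}$ ($M{\left(b \right)} = \sqrt{-83} = i \sqrt{83}$)
$U{\left(J,c \right)} = c + 2 J$
$\left(M{\left(82 \right)} - 14307\right) \left(39958 + U{\left(\left(-6\right) 12 - 28,89 \right)}\right) = \left(i \sqrt{83} - 14307\right) \left(39958 + \left(89 + 2 \left(\left(-6\right) 12 - 28\right)\right)\right) = \left(-14307 + i \sqrt{83}\right) \left(39958 + \left(89 + 2 \left(-72 - 28\right)\right)\right) = \left(-14307 + i \sqrt{83}\right) \left(39958 + \left(89 + 2 \left(-100\right)\right)\right) = \left(-14307 + i \sqrt{83}\right) \left(39958 + \left(89 - 200\right)\right) = \left(-14307 + i \sqrt{83}\right) \left(39958 - 111\right) = \left(-14307 + i \sqrt{83}\right) 39847 = -570091029 + 39847 i \sqrt{83}$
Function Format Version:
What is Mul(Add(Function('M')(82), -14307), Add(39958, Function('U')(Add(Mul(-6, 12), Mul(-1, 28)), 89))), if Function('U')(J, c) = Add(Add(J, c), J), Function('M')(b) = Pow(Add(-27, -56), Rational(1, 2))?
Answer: Add(-570091029, Mul(39847, I, Pow(83, Rational(1, 2)))) ≈ Add(-5.7009e+8, Mul(3.6302e+5, I))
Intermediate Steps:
Function('M')(b) = Mul(I, Pow(83, Rational(1, 2))) (Function('M')(b) = Pow(-83, Rational(1, 2)) = Mul(I, Pow(83, Rational(1, 2))))
Function('U')(J, c) = Add(c, Mul(2, J))
Mul(Add(Function('M')(82), -14307), Add(39958, Function('U')(Add(Mul(-6, 12), Mul(-1, 28)), 89))) = Mul(Add(Mul(I, Pow(83, Rational(1, 2))), -14307), Add(39958, Add(89, Mul(2, Add(Mul(-6, 12), Mul(-1, 28)))))) = Mul(Add(-14307, Mul(I, Pow(83, Rational(1, 2)))), Add(39958, Add(89, Mul(2, Add(-72, -28))))) = Mul(Add(-14307, Mul(I, Pow(83, Rational(1, 2)))), Add(39958, Add(89, Mul(2, -100)))) = Mul(Add(-14307, Mul(I, Pow(83, Rational(1, 2)))), Add(39958, Add(89, -200))) = Mul(Add(-14307, Mul(I, Pow(83, Rational(1, 2)))), Add(39958, -111)) = Mul(Add(-14307, Mul(I, Pow(83, Rational(1, 2)))), 39847) = Add(-570091029, Mul(39847, I, Pow(83, Rational(1, 2))))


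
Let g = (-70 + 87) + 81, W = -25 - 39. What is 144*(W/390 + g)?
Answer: 915744/65 ≈ 14088.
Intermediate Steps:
W = -64
g = 98 (g = 17 + 81 = 98)
144*(W/390 + g) = 144*(-64/390 + 98) = 144*(-64*1/390 + 98) = 144*(-32/195 + 98) = 144*(19078/195) = 915744/65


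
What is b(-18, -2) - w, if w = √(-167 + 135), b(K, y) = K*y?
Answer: 36 - 4*I*√2 ≈ 36.0 - 5.6569*I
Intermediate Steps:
w = 4*I*√2 (w = √(-32) = 4*I*√2 ≈ 5.6569*I)
b(-18, -2) - w = -18*(-2) - 4*I*√2 = 36 - 4*I*√2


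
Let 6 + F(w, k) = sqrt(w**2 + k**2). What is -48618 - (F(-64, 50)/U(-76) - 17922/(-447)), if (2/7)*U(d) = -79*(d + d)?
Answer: -152352676337/3131086 - sqrt(1649)/21014 ≈ -48658.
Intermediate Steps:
U(d) = -553*d (U(d) = 7*(-79*(d + d))/2 = 7*(-158*d)/2 = -553*d)
F(w, k) = -6 + sqrt(k**2 + w**2) (F(w, k) = -6 + sqrt(w**2 + k**2) = -6 + sqrt(k**2 + w**2))
-48618 - (F(-64, 50)/U(-76) - 17922/(-447)) = -48618 - ((-6 + sqrt(50**2 + (-64)**2))/((-553*(-76))) - 17922/(-447)) = -48618 - ((-6 + sqrt(2500 + 4096))/42028 - 17922*(-1/447)) = -48618 - ((-6 + sqrt(6596))*(1/42028) + 5974/149) = -48618 - ((-6 + 2*sqrt(1649))*(1/42028) + 5974/149) = -48618 - ((-3/21014 + sqrt(1649)/21014) + 5974/149) = -48618 - (125537189/3131086 + sqrt(1649)/21014) = -48618 + (-125537189/3131086 - sqrt(1649)/21014) = -152352676337/3131086 - sqrt(1649)/21014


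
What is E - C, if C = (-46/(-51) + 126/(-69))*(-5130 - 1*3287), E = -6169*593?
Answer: -4300212569/1173 ≈ -3.6660e+6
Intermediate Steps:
E = -3658217
C = 9124028/1173 (C = (-46*(-1/51) + 126*(-1/69))*(-5130 - 3287) = (46/51 - 42/23)*(-8417) = -1084/1173*(-8417) = 9124028/1173 ≈ 7778.4)
E - C = -3658217 - 1*9124028/1173 = -3658217 - 9124028/1173 = -4300212569/1173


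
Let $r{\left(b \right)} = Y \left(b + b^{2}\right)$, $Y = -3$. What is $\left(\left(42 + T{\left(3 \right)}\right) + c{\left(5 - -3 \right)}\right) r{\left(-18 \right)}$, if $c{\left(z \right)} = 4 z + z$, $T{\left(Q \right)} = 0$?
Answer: $-75276$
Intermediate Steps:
$c{\left(z \right)} = 5 z$
$r{\left(b \right)} = - 3 b - 3 b^{2}$ ($r{\left(b \right)} = - 3 \left(b + b^{2}\right) = - 3 b - 3 b^{2}$)
$\left(\left(42 + T{\left(3 \right)}\right) + c{\left(5 - -3 \right)}\right) r{\left(-18 \right)} = \left(\left(42 + 0\right) + 5 \left(5 - -3\right)\right) \left(\left(-3\right) \left(-18\right) \left(1 - 18\right)\right) = \left(42 + 5 \left(5 + 3\right)\right) \left(\left(-3\right) \left(-18\right) \left(-17\right)\right) = \left(42 + 5 \cdot 8\right) \left(-918\right) = \left(42 + 40\right) \left(-918\right) = 82 \left(-918\right) = -75276$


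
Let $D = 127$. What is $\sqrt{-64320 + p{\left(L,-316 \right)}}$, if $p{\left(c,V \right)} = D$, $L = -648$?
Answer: $i \sqrt{64193} \approx 253.36 i$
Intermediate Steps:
$p{\left(c,V \right)} = 127$
$\sqrt{-64320 + p{\left(L,-316 \right)}} = \sqrt{-64320 + 127} = \sqrt{-64193} = i \sqrt{64193}$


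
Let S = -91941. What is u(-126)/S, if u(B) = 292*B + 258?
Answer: 12178/30647 ≈ 0.39736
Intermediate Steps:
u(B) = 258 + 292*B
u(-126)/S = (258 + 292*(-126))/(-91941) = (258 - 36792)*(-1/91941) = -36534*(-1/91941) = 12178/30647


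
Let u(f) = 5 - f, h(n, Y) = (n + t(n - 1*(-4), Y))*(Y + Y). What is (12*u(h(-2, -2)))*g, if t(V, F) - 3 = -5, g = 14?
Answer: -1848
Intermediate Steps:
t(V, F) = -2 (t(V, F) = 3 - 5 = -2)
h(n, Y) = 2*Y*(-2 + n) (h(n, Y) = (n - 2)*(Y + Y) = (-2 + n)*(2*Y) = 2*Y*(-2 + n))
(12*u(h(-2, -2)))*g = (12*(5 - 2*(-2)*(-2 - 2)))*14 = (12*(5 - 2*(-2)*(-4)))*14 = (12*(5 - 1*16))*14 = (12*(5 - 16))*14 = (12*(-11))*14 = -132*14 = -1848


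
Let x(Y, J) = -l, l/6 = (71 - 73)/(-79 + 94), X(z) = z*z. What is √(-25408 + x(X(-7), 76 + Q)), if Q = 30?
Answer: 2*I*√158795/5 ≈ 159.4*I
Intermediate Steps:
X(z) = z²
l = -⅘ (l = 6*((71 - 73)/(-79 + 94)) = 6*(-2/15) = -⅘ ≈ -0.80000)
x(Y, J) = ⅘ (x(Y, J) = -1*(-⅘) = ⅘)
√(-25408 + x(X(-7), 76 + Q)) = √(-25408 + ⅘) = √(-127036/5) = 2*I*√158795/5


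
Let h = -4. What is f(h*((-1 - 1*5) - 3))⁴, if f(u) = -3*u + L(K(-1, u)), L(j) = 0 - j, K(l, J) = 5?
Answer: 163047361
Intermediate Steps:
L(j) = -j
f(u) = -5 - 3*u (f(u) = -3*u - 1*5 = -3*u - 5 = -5 - 3*u)
f(h*((-1 - 1*5) - 3))⁴ = (-5 - (-12)*((-1 - 1*5) - 3))⁴ = (-5 - (-12)*((-1 - 5) - 3))⁴ = (-5 - (-12)*(-6 - 3))⁴ = (-5 - (-12)*(-9))⁴ = (-5 - 3*36)⁴ = (-5 - 108)⁴ = (-113)⁴ = 163047361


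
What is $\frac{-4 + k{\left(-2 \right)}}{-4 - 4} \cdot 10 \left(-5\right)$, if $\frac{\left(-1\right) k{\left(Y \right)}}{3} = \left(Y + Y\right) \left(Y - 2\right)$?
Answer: $-325$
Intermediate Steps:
$k{\left(Y \right)} = - 6 Y \left(-2 + Y\right)$ ($k{\left(Y \right)} = - 3 \left(Y + Y\right) \left(Y - 2\right) = - 3 \cdot 2 Y \left(-2 + Y\right) = - 6 Y \left(-2 + Y\right)$)
$\frac{-4 + k{\left(-2 \right)}}{-4 - 4} \cdot 10 \left(-5\right) = \frac{-4 + 6 \left(-2\right) \left(2 - -2\right)}{-4 - 4} \cdot 10 \left(-5\right) = \frac{-4 + 6 \left(-2\right) \left(2 + 2\right)}{-8} \cdot 10 \left(-5\right) = \left(-4 + 6 \left(-2\right) 4\right) \left(- \frac{1}{8}\right) 10 \left(-5\right) = \left(-4 - 48\right) \left(- \frac{1}{8}\right) 10 \left(-5\right) = \left(-52\right) \left(- \frac{1}{8}\right) 10 \left(-5\right) = \frac{13}{2} \cdot 10 \left(-5\right) = 65 \left(-5\right) = -325$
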